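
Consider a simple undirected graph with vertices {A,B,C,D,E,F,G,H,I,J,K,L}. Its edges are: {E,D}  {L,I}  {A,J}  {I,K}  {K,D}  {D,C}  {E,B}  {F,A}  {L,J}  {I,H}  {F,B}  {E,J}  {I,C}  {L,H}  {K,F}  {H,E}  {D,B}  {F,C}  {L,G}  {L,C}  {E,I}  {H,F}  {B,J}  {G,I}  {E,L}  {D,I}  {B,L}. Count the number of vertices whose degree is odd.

Degrees: A:2, B:5, C:4, D:5, E:6, F:5, G:2, H:4, I:7, J:4, K:3, L:7
Odd-degree vertices: B, D, F, I, K, L.

6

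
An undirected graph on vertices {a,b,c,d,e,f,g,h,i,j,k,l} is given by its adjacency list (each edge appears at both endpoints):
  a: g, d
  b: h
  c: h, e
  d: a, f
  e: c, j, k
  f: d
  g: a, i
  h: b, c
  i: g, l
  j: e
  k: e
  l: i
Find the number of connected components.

Component: {a, d, f, g, i, l}
Component: {b, c, e, h, j, k}

2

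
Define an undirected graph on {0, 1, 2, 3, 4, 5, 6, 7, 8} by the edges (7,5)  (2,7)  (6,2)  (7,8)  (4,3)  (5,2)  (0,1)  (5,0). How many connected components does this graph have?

2

Component: {3, 4}
Component: {0, 1, 2, 5, 6, 7, 8}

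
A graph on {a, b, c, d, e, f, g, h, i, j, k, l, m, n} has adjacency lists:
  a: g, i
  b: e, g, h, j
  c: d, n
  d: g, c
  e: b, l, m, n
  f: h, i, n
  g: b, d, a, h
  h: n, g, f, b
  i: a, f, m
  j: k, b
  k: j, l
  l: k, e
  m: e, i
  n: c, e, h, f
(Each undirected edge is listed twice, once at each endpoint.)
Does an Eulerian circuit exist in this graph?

No

Degrees: a:2, b:4, c:2, d:2, e:4, f:3, g:4, h:4, i:3, j:2, k:2, l:2, m:2, n:4
Vertices with odd degree: f, i. An Eulerian circuit requires all degrees even.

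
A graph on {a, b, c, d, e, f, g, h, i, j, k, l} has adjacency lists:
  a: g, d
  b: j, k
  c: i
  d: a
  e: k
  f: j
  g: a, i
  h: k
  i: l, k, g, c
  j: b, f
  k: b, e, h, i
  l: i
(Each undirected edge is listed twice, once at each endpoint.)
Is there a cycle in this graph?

No

|V| = 12, |E| = 11, number of components = 1.
Since 11 = 12 - 1, the graph is a forest and contains no cycle.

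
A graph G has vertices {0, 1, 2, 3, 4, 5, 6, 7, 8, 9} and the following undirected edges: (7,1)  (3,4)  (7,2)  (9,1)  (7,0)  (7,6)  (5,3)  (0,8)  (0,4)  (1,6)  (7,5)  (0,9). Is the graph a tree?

No

|V| = 10, |E| = 12.
A tree on 10 vertices has exactly 9 edges; this graph has 12, so it contains a cycle and is not a tree.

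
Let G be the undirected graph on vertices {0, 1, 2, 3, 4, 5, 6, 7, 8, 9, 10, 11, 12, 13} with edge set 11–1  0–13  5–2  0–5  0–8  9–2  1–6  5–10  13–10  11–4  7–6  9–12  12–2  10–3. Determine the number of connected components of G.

Component: {1, 4, 6, 7, 11}
Component: {0, 2, 3, 5, 8, 9, 10, 12, 13}

2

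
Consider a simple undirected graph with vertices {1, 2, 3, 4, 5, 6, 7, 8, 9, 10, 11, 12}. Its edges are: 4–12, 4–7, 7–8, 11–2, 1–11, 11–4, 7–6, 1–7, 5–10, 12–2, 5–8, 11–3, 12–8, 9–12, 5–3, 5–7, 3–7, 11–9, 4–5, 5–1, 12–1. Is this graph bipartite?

No

7-5-4-7 is an odd cycle (length 3), and a bipartite graph can contain only even cycles.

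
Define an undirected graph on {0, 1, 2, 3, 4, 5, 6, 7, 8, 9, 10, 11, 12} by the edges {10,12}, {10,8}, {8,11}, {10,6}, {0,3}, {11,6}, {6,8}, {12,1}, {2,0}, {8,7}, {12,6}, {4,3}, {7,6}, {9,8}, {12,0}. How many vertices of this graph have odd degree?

8

Degrees: 0:3, 1:1, 2:1, 3:2, 4:1, 5:0, 6:5, 7:2, 8:5, 9:1, 10:3, 11:2, 12:4
Odd-degree vertices: 0, 1, 2, 4, 6, 8, 9, 10.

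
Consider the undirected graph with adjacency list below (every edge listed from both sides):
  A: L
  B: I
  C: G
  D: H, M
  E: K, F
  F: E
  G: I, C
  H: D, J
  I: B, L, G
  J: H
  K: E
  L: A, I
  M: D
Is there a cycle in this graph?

No

|V| = 13, |E| = 10, number of components = 3.
Since 10 = 13 - 3, the graph is a forest and contains no cycle.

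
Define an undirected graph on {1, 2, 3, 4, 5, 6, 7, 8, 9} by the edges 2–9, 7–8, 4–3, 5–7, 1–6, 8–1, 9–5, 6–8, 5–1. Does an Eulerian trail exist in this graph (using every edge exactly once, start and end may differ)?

Degrees: 1:3, 2:1, 3:1, 4:1, 5:3, 6:2, 7:2, 8:3, 9:2
Odd-degree vertices: 1, 2, 3, 4, 5, 8 (6 total).
An Eulerian trail requires 0 or 2 odd-degree vertices; here there are 6.

No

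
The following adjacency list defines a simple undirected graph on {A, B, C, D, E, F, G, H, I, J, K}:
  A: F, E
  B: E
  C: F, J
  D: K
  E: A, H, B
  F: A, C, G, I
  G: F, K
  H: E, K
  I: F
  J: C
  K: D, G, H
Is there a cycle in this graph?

The graph has 11 vertices, 11 edges, and 1 connected component.
Since 11 > 11 - 1, a cycle must exist; for instance A-F-G-K-H-E-A.

Yes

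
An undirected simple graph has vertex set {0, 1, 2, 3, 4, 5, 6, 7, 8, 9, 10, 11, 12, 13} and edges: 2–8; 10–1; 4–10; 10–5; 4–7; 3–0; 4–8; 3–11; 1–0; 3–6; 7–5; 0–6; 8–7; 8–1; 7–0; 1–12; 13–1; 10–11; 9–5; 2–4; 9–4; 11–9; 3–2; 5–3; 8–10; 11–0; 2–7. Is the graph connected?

Yes

Starting from 0 and exploring outward reaches every vertex (0, 7, 6, 11, 3, 1, 8, 2, 5, 4, 10, 9, 12, 13); the graph is connected.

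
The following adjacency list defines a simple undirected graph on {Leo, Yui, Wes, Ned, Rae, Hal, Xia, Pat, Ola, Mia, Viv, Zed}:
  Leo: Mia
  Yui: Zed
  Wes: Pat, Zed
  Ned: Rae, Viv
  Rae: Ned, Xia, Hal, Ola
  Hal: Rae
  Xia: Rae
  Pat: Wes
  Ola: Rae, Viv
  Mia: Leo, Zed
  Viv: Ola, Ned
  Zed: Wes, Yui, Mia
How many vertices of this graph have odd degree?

6

Degrees: Leo:1, Yui:1, Wes:2, Ned:2, Rae:4, Hal:1, Xia:1, Pat:1, Ola:2, Mia:2, Viv:2, Zed:3
Odd-degree vertices: Leo, Yui, Hal, Xia, Pat, Zed.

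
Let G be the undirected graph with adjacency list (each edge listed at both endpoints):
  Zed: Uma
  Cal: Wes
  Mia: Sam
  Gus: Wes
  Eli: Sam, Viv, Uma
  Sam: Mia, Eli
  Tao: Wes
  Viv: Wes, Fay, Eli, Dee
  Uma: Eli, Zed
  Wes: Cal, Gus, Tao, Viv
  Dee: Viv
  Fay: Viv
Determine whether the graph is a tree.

Yes

The graph has 12 vertices and 11 edges.
It is connected with exactly 11 edges, hence acyclic — it is a tree.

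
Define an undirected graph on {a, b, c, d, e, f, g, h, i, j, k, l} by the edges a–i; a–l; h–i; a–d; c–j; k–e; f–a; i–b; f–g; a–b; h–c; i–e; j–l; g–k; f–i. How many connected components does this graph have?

1

Component: {a, b, c, d, e, f, g, h, i, j, k, l}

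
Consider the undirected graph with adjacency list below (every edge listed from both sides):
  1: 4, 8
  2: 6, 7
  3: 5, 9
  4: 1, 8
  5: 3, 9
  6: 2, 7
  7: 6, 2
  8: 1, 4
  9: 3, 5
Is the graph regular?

Degrees: 1:2, 2:2, 3:2, 4:2, 5:2, 6:2, 7:2, 8:2, 9:2
All degrees equal 2; the graph is regular.

Yes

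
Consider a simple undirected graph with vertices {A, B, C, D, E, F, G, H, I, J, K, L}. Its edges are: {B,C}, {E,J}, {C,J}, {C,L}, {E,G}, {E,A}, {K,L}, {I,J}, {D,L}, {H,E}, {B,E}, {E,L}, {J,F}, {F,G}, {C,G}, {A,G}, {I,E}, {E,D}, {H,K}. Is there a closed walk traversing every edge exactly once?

Degrees: A:2, B:2, C:4, D:2, E:8, F:2, G:4, H:2, I:2, J:4, K:2, L:4
All degrees are even and the non-isolated vertices are connected — an Eulerian circuit exists.

Yes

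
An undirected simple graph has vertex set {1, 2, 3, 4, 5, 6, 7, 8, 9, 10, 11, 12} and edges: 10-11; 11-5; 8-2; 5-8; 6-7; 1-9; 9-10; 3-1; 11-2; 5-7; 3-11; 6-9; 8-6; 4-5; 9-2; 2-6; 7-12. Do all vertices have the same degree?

Degrees: 1:2, 2:4, 3:2, 4:1, 5:4, 6:4, 7:3, 8:3, 9:4, 10:2, 11:4, 12:1
Vertex 4 has degree 1 while 2 has degree 4, so the graph is not regular.

No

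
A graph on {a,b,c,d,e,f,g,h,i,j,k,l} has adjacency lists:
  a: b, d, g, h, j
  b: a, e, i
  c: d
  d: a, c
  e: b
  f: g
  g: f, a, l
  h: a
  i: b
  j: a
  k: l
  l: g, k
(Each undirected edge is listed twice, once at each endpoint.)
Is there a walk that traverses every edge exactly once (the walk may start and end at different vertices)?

No

Degrees: a:5, b:3, c:1, d:2, e:1, f:1, g:3, h:1, i:1, j:1, k:1, l:2
Odd-degree vertices: a, b, c, e, f, g, h, i, j, k (10 total).
An Eulerian trail requires 0 or 2 odd-degree vertices; here there are 10.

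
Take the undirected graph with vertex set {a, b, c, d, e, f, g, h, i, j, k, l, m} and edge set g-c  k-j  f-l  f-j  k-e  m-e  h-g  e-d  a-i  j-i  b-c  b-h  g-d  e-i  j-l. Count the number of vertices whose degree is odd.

Degrees: a:1, b:2, c:2, d:2, e:4, f:2, g:3, h:2, i:3, j:4, k:2, l:2, m:1
Odd-degree vertices: a, g, i, m.

4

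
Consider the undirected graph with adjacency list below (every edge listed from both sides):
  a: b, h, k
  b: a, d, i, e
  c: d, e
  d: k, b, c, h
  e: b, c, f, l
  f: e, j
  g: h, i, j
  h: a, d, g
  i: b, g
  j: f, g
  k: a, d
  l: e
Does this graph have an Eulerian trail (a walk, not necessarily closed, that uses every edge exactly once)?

No

Degrees: a:3, b:4, c:2, d:4, e:4, f:2, g:3, h:3, i:2, j:2, k:2, l:1
Odd-degree vertices: a, g, h, l (4 total).
An Eulerian trail requires 0 or 2 odd-degree vertices; here there are 4.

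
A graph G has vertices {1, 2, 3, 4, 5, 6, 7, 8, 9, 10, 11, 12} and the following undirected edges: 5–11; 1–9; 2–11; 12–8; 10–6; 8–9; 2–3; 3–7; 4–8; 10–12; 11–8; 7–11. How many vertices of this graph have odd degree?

Degrees: 1:1, 2:2, 3:2, 4:1, 5:1, 6:1, 7:2, 8:4, 9:2, 10:2, 11:4, 12:2
Odd-degree vertices: 1, 4, 5, 6.

4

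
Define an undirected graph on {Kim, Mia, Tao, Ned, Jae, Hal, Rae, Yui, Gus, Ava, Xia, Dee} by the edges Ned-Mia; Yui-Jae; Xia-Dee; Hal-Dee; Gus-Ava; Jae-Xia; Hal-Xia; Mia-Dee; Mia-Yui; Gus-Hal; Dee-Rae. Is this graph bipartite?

The cycle Hal-Xia-Dee-Hal has length 3, which is odd, so the graph is not bipartite.

No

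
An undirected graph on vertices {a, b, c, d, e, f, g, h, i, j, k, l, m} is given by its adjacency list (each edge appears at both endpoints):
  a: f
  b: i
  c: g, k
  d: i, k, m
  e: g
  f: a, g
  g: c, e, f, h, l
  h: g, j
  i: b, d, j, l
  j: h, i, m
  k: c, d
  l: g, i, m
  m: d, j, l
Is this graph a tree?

No

The graph has 13 vertices and 16 edges.
A tree on 13 vertices has exactly 12 edges; this graph has 16, so it contains a cycle and is not a tree.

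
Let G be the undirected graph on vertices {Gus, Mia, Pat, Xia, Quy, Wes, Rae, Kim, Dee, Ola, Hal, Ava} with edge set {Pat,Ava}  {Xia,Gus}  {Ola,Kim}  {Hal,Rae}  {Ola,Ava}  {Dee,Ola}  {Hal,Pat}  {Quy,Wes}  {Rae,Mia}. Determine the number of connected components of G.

Component: {Gus, Xia}
Component: {Quy, Wes}
Component: {Mia, Pat, Rae, Kim, Dee, Ola, Hal, Ava}

3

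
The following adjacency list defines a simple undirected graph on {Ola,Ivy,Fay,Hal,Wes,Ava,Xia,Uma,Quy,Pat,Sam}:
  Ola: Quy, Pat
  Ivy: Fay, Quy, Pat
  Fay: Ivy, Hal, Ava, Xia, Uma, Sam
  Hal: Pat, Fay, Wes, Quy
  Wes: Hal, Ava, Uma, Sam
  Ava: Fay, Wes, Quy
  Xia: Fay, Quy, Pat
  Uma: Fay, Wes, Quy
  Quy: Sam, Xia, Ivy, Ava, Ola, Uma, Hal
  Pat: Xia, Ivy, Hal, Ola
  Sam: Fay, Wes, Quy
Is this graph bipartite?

Partition the vertices as {Fay, Wes, Quy, Pat} vs {Ola, Ivy, Hal, Ava, Xia, Uma, Sam}. Each listed edge has one endpoint in each part, so the graph is bipartite.

Yes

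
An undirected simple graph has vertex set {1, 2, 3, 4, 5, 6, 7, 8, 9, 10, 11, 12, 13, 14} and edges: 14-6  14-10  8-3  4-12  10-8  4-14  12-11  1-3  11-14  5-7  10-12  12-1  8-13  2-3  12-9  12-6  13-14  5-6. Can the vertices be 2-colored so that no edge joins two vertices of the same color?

No

The cycle 10-8-3-1-12-10 has length 5, which is odd, so the graph is not bipartite.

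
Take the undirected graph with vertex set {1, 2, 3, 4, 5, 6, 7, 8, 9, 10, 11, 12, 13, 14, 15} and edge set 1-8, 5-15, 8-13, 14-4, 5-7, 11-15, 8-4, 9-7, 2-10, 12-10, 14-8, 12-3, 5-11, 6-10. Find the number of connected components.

3

Component: {1, 4, 8, 13, 14}
Component: {2, 3, 6, 10, 12}
Component: {5, 7, 9, 11, 15}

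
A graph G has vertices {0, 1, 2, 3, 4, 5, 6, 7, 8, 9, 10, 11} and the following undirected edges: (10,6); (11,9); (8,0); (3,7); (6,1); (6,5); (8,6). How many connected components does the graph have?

5

Component: {2}
Component: {4}
Component: {3, 7}
Component: {9, 11}
Component: {0, 1, 5, 6, 8, 10}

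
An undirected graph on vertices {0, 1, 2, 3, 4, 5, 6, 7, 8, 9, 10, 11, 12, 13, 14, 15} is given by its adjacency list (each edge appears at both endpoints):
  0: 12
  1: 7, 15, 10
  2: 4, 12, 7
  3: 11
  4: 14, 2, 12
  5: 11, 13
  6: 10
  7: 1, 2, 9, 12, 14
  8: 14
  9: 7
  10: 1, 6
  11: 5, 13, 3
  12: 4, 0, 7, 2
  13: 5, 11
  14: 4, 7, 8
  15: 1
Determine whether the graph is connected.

Component: {3, 5, 11, 13}
Component: {0, 1, 2, 4, 6, 7, 8, 9, 10, 12, 14, 15}
No edge joins these 2 groups, so the graph is disconnected.

No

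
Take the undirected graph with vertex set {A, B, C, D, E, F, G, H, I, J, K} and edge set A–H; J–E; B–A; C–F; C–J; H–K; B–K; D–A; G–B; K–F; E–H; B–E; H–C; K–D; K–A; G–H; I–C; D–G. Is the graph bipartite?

The cycle D-A-K-D has length 3, which is odd, so the graph is not bipartite.

No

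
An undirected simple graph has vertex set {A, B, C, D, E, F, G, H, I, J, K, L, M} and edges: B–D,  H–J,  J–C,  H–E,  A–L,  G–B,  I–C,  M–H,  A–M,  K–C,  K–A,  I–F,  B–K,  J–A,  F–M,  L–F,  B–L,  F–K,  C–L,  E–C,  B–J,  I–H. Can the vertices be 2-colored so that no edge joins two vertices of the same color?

Color {D, E, G, I, J, K, L, M} black and {A, B, C, F, H} white. No edge joins two same-colored vertices, so the graph is bipartite.

Yes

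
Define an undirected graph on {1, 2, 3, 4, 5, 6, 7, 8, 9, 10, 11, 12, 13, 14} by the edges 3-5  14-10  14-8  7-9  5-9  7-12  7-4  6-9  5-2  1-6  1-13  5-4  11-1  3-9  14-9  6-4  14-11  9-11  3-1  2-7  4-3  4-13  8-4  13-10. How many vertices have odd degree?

4

Degrees: 1:4, 2:2, 3:4, 4:6, 5:4, 6:3, 7:4, 8:2, 9:6, 10:2, 11:3, 12:1, 13:3, 14:4
Odd-degree vertices: 6, 11, 12, 13.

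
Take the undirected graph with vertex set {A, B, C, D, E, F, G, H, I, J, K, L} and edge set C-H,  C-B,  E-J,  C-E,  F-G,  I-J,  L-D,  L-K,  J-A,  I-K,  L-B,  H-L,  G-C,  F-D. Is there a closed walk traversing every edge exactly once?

Degrees: A:1, B:2, C:4, D:2, E:2, F:2, G:2, H:2, I:2, J:3, K:2, L:4
A, J have odd degree; an Eulerian circuit needs every degree to be even, so none exists.

No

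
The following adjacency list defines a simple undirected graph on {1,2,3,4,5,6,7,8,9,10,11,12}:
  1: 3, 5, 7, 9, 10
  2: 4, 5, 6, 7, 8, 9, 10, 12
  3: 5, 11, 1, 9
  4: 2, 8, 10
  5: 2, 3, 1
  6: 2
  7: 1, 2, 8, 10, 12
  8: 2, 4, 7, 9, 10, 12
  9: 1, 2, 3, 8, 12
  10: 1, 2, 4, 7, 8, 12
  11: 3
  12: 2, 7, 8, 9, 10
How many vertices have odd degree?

8

Degrees: 1:5, 2:8, 3:4, 4:3, 5:3, 6:1, 7:5, 8:6, 9:5, 10:6, 11:1, 12:5
Odd-degree vertices: 1, 4, 5, 6, 7, 9, 11, 12.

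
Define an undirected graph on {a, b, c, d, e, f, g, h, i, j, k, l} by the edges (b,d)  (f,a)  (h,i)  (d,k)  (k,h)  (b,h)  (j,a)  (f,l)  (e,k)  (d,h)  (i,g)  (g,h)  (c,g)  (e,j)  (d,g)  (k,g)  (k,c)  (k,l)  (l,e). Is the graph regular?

Degrees: a:2, b:2, c:2, d:4, e:3, f:2, g:5, h:5, i:2, j:2, k:6, l:3
Vertex a has degree 2 while k has degree 6, so the graph is not regular.

No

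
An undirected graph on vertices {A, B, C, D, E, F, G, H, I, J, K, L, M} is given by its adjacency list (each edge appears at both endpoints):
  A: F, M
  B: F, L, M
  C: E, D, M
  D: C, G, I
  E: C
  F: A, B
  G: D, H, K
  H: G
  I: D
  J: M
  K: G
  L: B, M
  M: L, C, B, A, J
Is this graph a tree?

The graph has 13 vertices and 14 edges.
Connected but with 14 > 12 edges, so it has a cycle and is not a tree.

No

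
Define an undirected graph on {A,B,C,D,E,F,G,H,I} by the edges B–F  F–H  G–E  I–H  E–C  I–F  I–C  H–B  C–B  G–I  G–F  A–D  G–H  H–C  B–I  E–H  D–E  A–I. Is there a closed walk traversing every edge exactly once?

Yes

Degrees: A:2, B:4, C:4, D:2, E:4, F:4, G:4, H:6, I:6
All degrees are even and the non-isolated vertices are connected — an Eulerian circuit exists.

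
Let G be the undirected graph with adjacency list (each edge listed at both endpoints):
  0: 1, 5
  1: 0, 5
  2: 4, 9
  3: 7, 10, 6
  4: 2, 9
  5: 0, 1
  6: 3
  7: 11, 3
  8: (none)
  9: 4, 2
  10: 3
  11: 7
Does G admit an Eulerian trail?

No

Degrees: 0:2, 1:2, 2:2, 3:3, 4:2, 5:2, 6:1, 7:2, 8:0, 9:2, 10:1, 11:1
Odd-degree vertices: 3, 6, 10, 11 (4 total).
An Eulerian trail requires 0 or 2 odd-degree vertices; here there are 4.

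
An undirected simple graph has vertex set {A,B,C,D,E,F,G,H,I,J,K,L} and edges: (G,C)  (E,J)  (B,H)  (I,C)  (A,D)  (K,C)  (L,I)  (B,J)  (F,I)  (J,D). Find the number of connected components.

2

Component: {A, B, D, E, H, J}
Component: {C, F, G, I, K, L}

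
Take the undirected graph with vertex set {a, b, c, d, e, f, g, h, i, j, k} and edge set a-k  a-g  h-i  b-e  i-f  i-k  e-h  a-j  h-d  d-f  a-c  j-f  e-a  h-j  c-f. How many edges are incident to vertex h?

4

Neighbors of h: d, e, i, j.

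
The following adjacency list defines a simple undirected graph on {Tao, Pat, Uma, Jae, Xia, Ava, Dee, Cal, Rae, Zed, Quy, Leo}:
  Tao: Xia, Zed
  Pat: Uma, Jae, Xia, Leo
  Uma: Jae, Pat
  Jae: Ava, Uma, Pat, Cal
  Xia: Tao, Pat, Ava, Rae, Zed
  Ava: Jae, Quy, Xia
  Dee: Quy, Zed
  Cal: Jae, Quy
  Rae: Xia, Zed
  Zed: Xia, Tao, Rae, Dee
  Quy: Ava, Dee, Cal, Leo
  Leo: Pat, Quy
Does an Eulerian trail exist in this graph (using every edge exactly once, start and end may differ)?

Yes

Degrees: Tao:2, Pat:4, Uma:2, Jae:4, Xia:5, Ava:3, Dee:2, Cal:2, Rae:2, Zed:4, Quy:4, Leo:2
Odd-degree vertices: Xia, Ava (2 total).
With 2 odd-degree vertices and all edges in one connected piece, an Eulerian trail exists (from Xia to Ava).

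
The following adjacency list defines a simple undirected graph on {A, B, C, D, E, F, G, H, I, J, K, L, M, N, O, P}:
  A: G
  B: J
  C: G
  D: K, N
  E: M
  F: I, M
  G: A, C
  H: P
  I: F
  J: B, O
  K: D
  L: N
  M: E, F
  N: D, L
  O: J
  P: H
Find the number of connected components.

5

Component: {H, P}
Component: {A, C, G}
Component: {B, J, O}
Component: {D, K, L, N}
Component: {E, F, I, M}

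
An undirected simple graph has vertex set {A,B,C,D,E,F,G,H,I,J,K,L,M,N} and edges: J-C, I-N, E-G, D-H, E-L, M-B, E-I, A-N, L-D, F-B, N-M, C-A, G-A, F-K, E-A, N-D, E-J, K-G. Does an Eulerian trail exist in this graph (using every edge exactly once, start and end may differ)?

No

Degrees: A:4, B:2, C:2, D:3, E:5, F:2, G:3, H:1, I:2, J:2, K:2, L:2, M:2, N:4
Odd-degree vertices: D, E, G, H (4 total).
With 4 odd-degree vertices (more than two), no single trail can use every edge.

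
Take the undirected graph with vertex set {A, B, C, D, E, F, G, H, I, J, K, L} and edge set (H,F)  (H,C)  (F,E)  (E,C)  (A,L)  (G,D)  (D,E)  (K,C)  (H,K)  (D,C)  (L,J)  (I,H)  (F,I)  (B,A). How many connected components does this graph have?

Component: {A, B, J, L}
Component: {C, D, E, F, G, H, I, K}

2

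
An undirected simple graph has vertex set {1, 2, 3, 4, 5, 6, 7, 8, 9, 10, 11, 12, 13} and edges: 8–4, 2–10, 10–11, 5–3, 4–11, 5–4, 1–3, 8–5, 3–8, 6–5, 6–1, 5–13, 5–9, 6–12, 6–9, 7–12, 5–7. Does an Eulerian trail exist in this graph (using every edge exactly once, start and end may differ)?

Degrees: 1:2, 2:1, 3:3, 4:3, 5:7, 6:4, 7:2, 8:3, 9:2, 10:2, 11:2, 12:2, 13:1
Odd-degree vertices: 2, 3, 4, 5, 8, 13 (6 total).
An Eulerian trail requires 0 or 2 odd-degree vertices; here there are 6.

No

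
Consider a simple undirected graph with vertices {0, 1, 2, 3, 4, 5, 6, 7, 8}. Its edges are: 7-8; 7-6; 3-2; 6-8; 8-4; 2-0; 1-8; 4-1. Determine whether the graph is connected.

Component: {5}
Component: {0, 2, 3}
Component: {1, 4, 6, 7, 8}
No edge joins these 3 groups, so the graph is disconnected.

No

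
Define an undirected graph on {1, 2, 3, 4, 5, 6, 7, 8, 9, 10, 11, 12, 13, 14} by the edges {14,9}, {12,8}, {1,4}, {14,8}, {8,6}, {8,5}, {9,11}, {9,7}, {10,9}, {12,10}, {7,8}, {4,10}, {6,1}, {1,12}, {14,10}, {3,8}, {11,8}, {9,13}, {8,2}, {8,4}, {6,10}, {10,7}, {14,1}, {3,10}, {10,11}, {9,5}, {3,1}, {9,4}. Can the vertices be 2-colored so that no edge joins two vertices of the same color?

No

The cycle 9-10-14-9 has length 3, which is odd, so the graph is not bipartite.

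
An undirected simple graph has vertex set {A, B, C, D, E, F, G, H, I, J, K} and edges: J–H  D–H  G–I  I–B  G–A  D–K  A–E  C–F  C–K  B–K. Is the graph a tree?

|V| = 11, |E| = 10.
Connected and |E| = |V| - 1, which characterizes a tree.

Yes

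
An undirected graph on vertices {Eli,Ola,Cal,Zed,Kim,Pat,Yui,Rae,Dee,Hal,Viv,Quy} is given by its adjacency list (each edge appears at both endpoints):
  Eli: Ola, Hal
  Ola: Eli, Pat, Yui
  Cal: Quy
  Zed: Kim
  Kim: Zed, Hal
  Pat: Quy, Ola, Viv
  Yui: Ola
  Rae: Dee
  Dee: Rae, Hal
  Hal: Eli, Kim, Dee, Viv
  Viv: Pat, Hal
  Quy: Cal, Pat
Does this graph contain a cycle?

The graph has 12 vertices, 12 edges, and 1 connected component.
Since 12 > 12 - 1, a cycle must exist; for instance Eli-Hal-Viv-Pat-Ola-Eli.

Yes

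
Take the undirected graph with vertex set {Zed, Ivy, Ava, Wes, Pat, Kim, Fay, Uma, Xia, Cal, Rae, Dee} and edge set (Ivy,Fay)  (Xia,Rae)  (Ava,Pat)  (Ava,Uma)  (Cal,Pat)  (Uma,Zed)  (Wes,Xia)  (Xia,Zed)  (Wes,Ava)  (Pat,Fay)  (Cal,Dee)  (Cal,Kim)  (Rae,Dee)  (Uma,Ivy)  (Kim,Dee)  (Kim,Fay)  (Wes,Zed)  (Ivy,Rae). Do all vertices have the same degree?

Yes

Degrees: Zed:3, Ivy:3, Ava:3, Wes:3, Pat:3, Kim:3, Fay:3, Uma:3, Xia:3, Cal:3, Rae:3, Dee:3
All degrees equal 3; the graph is regular.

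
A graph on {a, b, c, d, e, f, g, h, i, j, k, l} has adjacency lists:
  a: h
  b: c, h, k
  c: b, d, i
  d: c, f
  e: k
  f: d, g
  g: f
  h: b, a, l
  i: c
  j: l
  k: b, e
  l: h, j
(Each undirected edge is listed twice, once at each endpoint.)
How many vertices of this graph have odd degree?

8

Degrees: a:1, b:3, c:3, d:2, e:1, f:2, g:1, h:3, i:1, j:1, k:2, l:2
Odd-degree vertices: a, b, c, e, g, h, i, j.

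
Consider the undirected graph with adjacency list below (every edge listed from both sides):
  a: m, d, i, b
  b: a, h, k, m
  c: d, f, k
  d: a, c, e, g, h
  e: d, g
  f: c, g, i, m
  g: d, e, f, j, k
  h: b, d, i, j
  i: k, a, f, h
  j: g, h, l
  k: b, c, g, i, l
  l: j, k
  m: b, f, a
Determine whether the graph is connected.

A breadth-first search from a visits a, d, b, i, m, g, e, h, c, k, f, j, l — all 13 vertices — so the graph is connected.

Yes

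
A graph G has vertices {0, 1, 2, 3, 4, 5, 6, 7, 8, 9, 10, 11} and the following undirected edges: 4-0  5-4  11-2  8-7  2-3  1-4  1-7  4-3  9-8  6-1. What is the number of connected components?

2

Component: {10}
Component: {0, 1, 2, 3, 4, 5, 6, 7, 8, 9, 11}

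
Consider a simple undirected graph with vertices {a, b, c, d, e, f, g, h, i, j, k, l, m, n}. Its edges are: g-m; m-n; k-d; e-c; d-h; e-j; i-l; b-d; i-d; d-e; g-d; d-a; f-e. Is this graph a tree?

Yes

|V| = 14, |E| = 13.
It is connected with exactly 13 edges, hence acyclic — it is a tree.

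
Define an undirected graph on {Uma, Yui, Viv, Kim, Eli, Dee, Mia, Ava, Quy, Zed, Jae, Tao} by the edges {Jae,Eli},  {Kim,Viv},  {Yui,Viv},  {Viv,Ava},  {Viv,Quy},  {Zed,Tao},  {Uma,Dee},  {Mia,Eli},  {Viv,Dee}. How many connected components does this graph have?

3

Component: {Zed, Tao}
Component: {Eli, Mia, Jae}
Component: {Uma, Yui, Viv, Kim, Dee, Ava, Quy}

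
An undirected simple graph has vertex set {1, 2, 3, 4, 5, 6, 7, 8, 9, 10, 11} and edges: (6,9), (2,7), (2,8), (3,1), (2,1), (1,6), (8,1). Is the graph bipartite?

No

2-8-1-2 is an odd cycle (length 3), and a bipartite graph can contain only even cycles.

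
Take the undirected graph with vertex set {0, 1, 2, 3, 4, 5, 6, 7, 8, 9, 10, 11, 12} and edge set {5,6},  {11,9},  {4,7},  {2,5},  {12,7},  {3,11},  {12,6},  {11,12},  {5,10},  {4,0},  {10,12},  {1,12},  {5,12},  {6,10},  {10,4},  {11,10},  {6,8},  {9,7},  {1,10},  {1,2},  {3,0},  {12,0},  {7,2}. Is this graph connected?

A breadth-first search from 0 visits 0, 12, 3, 4, 6, 1, 11, 7, 5, 10, 8, 2, 9 — all 13 vertices — so the graph is connected.

Yes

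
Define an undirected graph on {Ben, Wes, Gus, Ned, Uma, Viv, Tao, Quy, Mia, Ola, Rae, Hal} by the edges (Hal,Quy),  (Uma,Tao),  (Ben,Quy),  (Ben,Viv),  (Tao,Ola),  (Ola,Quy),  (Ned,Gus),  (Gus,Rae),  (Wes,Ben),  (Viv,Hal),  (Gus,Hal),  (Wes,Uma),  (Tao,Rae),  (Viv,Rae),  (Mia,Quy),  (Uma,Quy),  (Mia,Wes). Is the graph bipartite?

Partition the vertices as {Wes, Gus, Viv, Tao, Quy} vs {Ben, Ned, Uma, Mia, Ola, Rae, Hal}. Each listed edge has one endpoint in each part, so the graph is bipartite.

Yes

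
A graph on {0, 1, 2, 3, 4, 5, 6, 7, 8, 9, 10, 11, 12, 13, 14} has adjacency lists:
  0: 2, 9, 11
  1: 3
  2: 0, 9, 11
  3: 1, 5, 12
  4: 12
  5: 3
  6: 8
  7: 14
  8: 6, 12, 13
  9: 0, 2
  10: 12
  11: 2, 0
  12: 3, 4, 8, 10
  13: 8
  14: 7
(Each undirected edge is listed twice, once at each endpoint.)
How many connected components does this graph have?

Component: {7, 14}
Component: {0, 2, 9, 11}
Component: {1, 3, 4, 5, 6, 8, 10, 12, 13}

3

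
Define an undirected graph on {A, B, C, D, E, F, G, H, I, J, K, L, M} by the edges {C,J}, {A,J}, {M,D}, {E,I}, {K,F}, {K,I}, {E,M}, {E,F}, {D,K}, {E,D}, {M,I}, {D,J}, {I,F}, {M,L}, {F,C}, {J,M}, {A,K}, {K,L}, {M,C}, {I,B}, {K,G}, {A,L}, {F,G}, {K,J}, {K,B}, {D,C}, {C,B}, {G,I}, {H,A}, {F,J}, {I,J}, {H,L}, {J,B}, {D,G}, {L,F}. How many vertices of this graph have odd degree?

4

Degrees: A:4, B:4, C:5, D:6, E:4, F:7, G:4, H:2, I:7, J:8, K:8, L:5, M:6
Odd-degree vertices: C, F, I, L.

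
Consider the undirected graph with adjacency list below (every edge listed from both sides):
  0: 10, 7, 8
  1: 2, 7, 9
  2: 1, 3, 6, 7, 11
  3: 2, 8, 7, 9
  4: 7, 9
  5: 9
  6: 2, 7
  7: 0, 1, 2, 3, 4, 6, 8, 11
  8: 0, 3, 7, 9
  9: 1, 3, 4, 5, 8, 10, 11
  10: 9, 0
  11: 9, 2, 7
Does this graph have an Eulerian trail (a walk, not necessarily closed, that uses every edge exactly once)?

No

Degrees: 0:3, 1:3, 2:5, 3:4, 4:2, 5:1, 6:2, 7:8, 8:4, 9:7, 10:2, 11:3
Odd-degree vertices: 0, 1, 2, 5, 9, 11 (6 total).
With 6 odd-degree vertices (more than two), no single trail can use every edge.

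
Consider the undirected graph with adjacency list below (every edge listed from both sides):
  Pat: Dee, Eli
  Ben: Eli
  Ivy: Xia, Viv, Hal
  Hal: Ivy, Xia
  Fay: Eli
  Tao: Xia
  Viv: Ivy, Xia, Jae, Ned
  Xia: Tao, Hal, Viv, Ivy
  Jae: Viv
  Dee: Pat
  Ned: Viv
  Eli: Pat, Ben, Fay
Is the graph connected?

Component: {Pat, Ben, Fay, Dee, Eli}
Component: {Ivy, Hal, Tao, Viv, Xia, Jae, Ned}
No edge joins these 2 groups, so the graph is disconnected.

No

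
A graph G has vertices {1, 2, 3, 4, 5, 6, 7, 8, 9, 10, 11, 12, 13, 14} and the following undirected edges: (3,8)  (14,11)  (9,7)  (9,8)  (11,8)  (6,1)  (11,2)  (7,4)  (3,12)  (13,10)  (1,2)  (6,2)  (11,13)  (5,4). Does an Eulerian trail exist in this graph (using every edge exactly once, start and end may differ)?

No

Degrees: 1:2, 2:3, 3:2, 4:2, 5:1, 6:2, 7:2, 8:3, 9:2, 10:1, 11:4, 12:1, 13:2, 14:1
Odd-degree vertices: 2, 5, 8, 10, 12, 14 (6 total).
An Eulerian trail requires 0 or 2 odd-degree vertices; here there are 6.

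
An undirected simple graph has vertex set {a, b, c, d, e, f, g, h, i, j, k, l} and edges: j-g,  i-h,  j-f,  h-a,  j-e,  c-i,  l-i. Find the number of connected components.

5

Component: {b}
Component: {d}
Component: {k}
Component: {e, f, g, j}
Component: {a, c, h, i, l}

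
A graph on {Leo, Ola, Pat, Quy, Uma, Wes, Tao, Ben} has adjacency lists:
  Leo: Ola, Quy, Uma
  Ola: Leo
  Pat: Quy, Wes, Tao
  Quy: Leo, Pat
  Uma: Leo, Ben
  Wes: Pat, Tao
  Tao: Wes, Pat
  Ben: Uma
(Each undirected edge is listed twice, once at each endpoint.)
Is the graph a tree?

|V| = 8, |E| = 8.
A tree on 8 vertices has exactly 7 edges; this graph has 8, so it contains a cycle and is not a tree.

No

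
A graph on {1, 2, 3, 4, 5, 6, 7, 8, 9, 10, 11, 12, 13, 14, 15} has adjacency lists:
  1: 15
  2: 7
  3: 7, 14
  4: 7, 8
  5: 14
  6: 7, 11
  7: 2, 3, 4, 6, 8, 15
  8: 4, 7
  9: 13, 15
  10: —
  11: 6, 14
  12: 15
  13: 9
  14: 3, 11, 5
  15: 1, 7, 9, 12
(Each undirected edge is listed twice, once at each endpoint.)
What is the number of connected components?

2

Component: {10}
Component: {1, 2, 3, 4, 5, 6, 7, 8, 9, 11, 12, 13, 14, 15}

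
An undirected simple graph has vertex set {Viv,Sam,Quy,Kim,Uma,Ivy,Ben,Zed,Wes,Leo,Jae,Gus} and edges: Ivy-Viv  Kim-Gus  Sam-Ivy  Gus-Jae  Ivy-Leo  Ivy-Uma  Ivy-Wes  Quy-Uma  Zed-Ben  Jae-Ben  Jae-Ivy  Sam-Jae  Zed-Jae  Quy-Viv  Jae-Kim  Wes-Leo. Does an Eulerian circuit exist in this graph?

Degrees: Viv:2, Sam:2, Quy:2, Kim:2, Uma:2, Ivy:6, Ben:2, Zed:2, Wes:2, Leo:2, Jae:6, Gus:2
All degrees are even and the non-isolated vertices are connected — an Eulerian circuit exists.

Yes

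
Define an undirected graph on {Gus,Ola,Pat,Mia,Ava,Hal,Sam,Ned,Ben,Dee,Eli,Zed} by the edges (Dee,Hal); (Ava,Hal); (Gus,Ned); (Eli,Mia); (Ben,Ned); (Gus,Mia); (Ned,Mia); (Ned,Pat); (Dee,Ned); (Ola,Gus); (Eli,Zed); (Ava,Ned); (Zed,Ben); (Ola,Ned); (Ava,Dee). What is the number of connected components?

2

Component: {Sam}
Component: {Gus, Ola, Pat, Mia, Ava, Hal, Ned, Ben, Dee, Eli, Zed}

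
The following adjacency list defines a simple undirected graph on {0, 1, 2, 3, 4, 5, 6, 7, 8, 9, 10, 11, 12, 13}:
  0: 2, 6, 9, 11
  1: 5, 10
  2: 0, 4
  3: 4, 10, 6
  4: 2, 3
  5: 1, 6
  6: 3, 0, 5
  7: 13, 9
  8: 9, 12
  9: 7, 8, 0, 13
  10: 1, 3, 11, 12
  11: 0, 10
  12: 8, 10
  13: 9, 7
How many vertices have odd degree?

2

Degrees: 0:4, 1:2, 2:2, 3:3, 4:2, 5:2, 6:3, 7:2, 8:2, 9:4, 10:4, 11:2, 12:2, 13:2
Odd-degree vertices: 3, 6.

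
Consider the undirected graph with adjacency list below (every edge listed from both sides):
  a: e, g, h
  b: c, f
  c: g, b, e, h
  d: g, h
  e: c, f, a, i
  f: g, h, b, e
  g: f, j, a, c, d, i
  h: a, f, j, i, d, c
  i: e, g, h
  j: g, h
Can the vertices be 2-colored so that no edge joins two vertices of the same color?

A valid 2-coloring puts {b, e, g, h} on one side and {a, c, d, f, i, j} on the other; every edge crosses between the two sides.

Yes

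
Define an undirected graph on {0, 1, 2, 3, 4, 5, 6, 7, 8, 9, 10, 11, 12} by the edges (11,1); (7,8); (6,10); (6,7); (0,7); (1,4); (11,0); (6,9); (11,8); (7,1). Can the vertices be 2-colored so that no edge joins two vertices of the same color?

Yes

A valid 2-coloring puts {2, 3, 4, 5, 7, 9, 10, 11, 12} on one side and {0, 1, 6, 8} on the other; every edge crosses between the two sides.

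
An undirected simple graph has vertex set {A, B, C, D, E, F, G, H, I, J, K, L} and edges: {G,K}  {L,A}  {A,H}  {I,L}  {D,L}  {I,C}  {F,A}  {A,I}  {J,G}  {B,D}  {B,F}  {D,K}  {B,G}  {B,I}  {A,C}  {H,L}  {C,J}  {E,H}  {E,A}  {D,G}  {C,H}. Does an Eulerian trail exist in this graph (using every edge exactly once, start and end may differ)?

Degrees: A:6, B:4, C:4, D:4, E:2, F:2, G:4, H:4, I:4, J:2, K:2, L:4
Odd-degree vertices: none (0 total).
The non-isolated vertices are connected and exactly 0 have odd degree, so an Eulerian trail exists.

Yes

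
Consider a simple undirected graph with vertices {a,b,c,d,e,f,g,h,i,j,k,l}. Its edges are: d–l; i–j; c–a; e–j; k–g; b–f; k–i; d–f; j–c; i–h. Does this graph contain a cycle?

The graph has 12 vertices, 10 edges, and 2 connected components.
Since 10 = 12 - 2, the graph is a forest and contains no cycle.

No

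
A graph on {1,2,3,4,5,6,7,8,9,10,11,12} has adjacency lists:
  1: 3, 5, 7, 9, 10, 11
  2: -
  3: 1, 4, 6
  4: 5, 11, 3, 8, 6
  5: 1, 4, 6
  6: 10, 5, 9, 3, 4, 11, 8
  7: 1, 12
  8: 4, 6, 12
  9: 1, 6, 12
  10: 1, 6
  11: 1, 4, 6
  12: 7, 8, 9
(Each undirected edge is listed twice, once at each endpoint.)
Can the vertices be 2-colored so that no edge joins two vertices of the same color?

3-4-6-3 is an odd cycle (length 3), and a bipartite graph can contain only even cycles.

No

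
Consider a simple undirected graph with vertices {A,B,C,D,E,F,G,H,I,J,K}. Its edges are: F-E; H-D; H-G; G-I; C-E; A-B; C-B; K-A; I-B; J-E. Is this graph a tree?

Yes

The graph has 11 vertices and 10 edges.
Connected and |E| = |V| - 1, which characterizes a tree.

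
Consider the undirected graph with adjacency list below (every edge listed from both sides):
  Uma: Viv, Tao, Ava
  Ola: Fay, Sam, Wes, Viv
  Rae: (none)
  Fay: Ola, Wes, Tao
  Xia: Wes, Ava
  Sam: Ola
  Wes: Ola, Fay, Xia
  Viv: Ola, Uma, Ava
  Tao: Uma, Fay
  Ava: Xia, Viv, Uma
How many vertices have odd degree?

Degrees: Uma:3, Ola:4, Rae:0, Fay:3, Xia:2, Sam:1, Wes:3, Viv:3, Tao:2, Ava:3
Odd-degree vertices: Uma, Fay, Sam, Wes, Viv, Ava.

6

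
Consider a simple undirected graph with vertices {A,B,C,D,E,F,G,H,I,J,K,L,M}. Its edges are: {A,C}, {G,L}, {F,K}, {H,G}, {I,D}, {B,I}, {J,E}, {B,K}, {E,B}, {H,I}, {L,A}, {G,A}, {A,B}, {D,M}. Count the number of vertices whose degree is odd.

Degrees: A:4, B:4, C:1, D:2, E:2, F:1, G:3, H:2, I:3, J:1, K:2, L:2, M:1
Odd-degree vertices: C, F, G, I, J, M.

6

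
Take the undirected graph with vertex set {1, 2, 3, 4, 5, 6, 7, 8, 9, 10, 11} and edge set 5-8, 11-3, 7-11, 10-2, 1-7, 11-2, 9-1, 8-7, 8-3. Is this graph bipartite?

Color {2, 3, 4, 5, 6, 7, 9} black and {1, 8, 10, 11} white. No edge joins two same-colored vertices, so the graph is bipartite.

Yes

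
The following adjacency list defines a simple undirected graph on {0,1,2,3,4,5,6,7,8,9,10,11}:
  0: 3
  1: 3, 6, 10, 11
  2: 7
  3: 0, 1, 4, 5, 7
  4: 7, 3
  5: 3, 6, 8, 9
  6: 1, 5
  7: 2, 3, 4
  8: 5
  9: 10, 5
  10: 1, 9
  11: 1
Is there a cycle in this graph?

Yes

The graph has 12 vertices, 14 edges, and 1 connected component.
One cycle is 3-5-6-1-3.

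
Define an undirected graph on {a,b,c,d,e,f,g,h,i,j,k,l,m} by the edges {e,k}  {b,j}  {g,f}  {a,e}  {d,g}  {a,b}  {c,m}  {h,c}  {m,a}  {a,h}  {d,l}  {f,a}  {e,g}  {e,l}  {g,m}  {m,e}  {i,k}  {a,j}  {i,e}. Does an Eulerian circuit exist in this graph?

Degrees: a:6, b:2, c:2, d:2, e:6, f:2, g:4, h:2, i:2, j:2, k:2, l:2, m:4
Every vertex has even degree and the edges form a single connected piece, so an Eulerian circuit exists.

Yes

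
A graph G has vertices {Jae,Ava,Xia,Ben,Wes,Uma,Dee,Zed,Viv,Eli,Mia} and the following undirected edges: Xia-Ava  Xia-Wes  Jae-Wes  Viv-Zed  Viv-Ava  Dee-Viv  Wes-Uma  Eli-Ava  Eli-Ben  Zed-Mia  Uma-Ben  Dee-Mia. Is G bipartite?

Color {Ava, Ben, Wes, Dee, Zed} black and {Jae, Xia, Uma, Viv, Eli, Mia} white. No edge joins two same-colored vertices, so the graph is bipartite.

Yes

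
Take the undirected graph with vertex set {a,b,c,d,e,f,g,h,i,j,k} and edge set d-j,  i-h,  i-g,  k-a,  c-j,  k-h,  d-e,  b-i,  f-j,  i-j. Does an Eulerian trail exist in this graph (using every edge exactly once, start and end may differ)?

No

Degrees: a:1, b:1, c:1, d:2, e:1, f:1, g:1, h:2, i:4, j:4, k:2
Odd-degree vertices: a, b, c, e, f, g (6 total).
An Eulerian trail requires 0 or 2 odd-degree vertices; here there are 6.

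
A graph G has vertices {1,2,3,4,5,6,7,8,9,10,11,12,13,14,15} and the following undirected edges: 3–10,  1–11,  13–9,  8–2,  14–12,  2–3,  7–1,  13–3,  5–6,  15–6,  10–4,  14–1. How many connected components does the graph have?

3

Component: {5, 6, 15}
Component: {1, 7, 11, 12, 14}
Component: {2, 3, 4, 8, 9, 10, 13}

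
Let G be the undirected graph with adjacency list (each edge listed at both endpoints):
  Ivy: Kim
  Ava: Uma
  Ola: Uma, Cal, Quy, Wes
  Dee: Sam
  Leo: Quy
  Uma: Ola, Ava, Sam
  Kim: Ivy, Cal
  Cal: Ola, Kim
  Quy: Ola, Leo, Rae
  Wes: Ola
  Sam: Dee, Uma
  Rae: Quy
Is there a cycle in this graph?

No

The graph has 12 vertices, 11 edges, and 1 connected component.
Since 11 = 12 - 1, the graph is a forest and contains no cycle.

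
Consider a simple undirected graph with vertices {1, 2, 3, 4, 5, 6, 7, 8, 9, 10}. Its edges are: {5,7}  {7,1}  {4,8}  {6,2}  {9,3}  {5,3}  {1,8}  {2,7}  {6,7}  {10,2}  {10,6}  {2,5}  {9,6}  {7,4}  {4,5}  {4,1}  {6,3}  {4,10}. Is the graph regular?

No

Degrees: 1:3, 2:4, 3:3, 4:5, 5:4, 6:5, 7:5, 8:2, 9:2, 10:3
Vertex 8 has degree 2 while 4 has degree 5, so the graph is not regular.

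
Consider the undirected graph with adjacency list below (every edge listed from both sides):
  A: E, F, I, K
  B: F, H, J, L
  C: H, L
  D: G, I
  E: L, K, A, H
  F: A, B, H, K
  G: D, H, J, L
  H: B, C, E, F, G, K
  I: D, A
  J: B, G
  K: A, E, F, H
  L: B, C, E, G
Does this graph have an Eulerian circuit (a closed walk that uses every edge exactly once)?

Degrees: A:4, B:4, C:2, D:2, E:4, F:4, G:4, H:6, I:2, J:2, K:4, L:4
All degrees are even and the non-isolated vertices are connected — an Eulerian circuit exists.

Yes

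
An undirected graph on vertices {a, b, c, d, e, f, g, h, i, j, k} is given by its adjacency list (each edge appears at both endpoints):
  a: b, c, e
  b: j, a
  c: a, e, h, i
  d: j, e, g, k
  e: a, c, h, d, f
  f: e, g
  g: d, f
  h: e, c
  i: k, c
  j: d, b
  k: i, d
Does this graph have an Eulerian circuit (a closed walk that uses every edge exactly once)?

Degrees: a:3, b:2, c:4, d:4, e:5, f:2, g:2, h:2, i:2, j:2, k:2
Vertices with odd degree: a, e. An Eulerian circuit requires all degrees even.

No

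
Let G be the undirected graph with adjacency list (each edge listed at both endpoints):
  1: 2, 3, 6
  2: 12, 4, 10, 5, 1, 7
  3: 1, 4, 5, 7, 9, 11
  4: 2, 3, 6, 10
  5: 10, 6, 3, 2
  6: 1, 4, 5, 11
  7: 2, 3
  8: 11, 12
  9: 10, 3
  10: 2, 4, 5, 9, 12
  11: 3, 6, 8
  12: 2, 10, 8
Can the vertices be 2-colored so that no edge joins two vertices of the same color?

The cycle 10-2-12-10 has length 3, which is odd, so the graph is not bipartite.

No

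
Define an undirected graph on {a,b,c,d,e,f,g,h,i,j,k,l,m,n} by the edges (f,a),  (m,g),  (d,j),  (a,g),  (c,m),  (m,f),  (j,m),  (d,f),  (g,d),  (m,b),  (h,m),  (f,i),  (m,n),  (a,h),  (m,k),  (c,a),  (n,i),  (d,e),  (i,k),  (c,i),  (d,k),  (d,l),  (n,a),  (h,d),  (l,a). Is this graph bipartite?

Color {b, c, e, f, g, h, j, k, l, n} black and {a, d, i, m} white. No edge joins two same-colored vertices, so the graph is bipartite.

Yes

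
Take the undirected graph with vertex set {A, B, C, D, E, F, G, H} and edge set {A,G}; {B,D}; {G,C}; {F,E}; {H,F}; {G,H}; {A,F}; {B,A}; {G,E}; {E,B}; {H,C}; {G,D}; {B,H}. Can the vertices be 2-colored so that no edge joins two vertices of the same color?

No

G-C-H-G is an odd cycle (length 3), and a bipartite graph can contain only even cycles.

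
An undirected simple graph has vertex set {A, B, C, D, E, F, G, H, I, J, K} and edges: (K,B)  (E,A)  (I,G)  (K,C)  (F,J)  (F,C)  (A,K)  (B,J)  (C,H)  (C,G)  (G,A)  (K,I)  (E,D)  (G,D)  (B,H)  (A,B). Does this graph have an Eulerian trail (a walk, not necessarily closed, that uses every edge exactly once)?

Degrees: A:4, B:4, C:4, D:2, E:2, F:2, G:4, H:2, I:2, J:2, K:4
Odd-degree vertices: none (0 total).
With 0 odd-degree vertices and all edges in one connected piece, an Eulerian trail exists.

Yes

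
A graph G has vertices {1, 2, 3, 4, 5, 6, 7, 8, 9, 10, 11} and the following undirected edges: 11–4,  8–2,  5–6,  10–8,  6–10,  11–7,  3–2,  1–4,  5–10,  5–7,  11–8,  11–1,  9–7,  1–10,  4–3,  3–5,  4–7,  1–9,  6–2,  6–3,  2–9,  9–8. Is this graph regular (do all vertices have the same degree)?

Yes

Degrees: 1:4, 2:4, 3:4, 4:4, 5:4, 6:4, 7:4, 8:4, 9:4, 10:4, 11:4
All degrees equal 4; the graph is regular.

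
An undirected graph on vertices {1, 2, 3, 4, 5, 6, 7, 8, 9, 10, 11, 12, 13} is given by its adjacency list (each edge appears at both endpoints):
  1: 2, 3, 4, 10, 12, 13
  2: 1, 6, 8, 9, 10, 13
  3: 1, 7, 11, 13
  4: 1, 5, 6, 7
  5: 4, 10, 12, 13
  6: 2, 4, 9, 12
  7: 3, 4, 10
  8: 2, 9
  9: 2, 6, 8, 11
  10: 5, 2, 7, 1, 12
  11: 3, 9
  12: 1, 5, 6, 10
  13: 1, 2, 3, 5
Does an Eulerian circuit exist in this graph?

No

Degrees: 1:6, 2:6, 3:4, 4:4, 5:4, 6:4, 7:3, 8:2, 9:4, 10:5, 11:2, 12:4, 13:4
7, 10 have odd degree; an Eulerian circuit needs every degree to be even, so none exists.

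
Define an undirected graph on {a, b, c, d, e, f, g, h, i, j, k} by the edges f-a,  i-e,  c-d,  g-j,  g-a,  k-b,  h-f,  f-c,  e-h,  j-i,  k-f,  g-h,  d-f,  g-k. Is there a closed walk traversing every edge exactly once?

Degrees: a:2, b:1, c:2, d:2, e:2, f:5, g:4, h:3, i:2, j:2, k:3
Vertices with odd degree: b, f, h, k. An Eulerian circuit requires all degrees even.

No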